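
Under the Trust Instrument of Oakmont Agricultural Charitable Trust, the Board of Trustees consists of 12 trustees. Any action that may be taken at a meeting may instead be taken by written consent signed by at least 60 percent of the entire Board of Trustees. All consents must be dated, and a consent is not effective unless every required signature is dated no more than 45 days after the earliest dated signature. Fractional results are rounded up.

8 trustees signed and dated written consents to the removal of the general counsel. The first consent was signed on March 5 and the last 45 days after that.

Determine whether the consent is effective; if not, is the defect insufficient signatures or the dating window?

Effective — both the signature and dating-window requirements are satisfied.

Signatures required: at least 60 percent of 12 — 3/5 of 12 = 7.20, rounded up to 8, so 8 needed; 8 signed. Sufficient.
Dating window: the latest signature is 45 days after the earliest; the limit is 45 days. Within the window.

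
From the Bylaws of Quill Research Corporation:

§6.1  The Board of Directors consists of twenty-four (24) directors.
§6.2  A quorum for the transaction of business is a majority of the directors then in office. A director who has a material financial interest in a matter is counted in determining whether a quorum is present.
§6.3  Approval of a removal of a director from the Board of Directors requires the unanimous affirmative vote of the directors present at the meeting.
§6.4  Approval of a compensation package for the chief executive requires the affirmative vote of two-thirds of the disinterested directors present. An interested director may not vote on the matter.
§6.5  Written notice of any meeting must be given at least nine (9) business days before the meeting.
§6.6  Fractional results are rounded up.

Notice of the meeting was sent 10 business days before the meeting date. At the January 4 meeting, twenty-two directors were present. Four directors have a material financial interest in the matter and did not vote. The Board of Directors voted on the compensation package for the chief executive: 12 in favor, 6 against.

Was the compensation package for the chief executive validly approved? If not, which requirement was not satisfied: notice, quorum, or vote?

Valid — all requirements satisfied.

Notice: 10 business days given; 9 required (10 ≥ 9). Satisfied.
Quorum: 22 present (interested directors count toward quorum); quorum is 13. Satisfied.
Vote: the compensation package for the chief executive requires two-thirds of the disinterested directors present (22 − 4 = 18). 2/3 of 18 = 12, so 12 affirmative votes are needed; 12 voted in favor. Satisfied.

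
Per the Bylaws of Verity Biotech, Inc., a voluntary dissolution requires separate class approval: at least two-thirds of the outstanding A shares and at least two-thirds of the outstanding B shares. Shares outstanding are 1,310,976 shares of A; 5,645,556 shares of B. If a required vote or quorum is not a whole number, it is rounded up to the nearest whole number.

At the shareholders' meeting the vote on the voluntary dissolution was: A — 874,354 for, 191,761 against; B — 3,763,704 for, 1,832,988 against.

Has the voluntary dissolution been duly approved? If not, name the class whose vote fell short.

A: 2/3 of 1310976 = 873984; 873,984 required, 874,354 in favor — approved.
B: 2/3 of 5645556 = 3763704; 3,763,704 required, 3,763,704 in favor — approved.

Approved — every class gave the required vote.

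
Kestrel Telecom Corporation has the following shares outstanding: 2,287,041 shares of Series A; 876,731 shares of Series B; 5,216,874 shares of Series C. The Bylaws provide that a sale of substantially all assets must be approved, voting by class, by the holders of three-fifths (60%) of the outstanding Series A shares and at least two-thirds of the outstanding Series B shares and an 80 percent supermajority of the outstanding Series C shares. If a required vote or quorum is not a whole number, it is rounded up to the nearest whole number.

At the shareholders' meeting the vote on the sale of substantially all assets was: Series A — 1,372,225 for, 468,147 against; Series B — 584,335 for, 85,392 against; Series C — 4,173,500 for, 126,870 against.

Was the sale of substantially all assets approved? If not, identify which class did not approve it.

Series A: 3/5 of 2287041 = 1372224.60, rounded up to 1372225; 1,372,225 required, 1,372,225 in favor — approved.
Series B: 2/3 of 876731 = 584487.33, rounded up to 584488; 584,488 required, 584,335 in favor — not approved.
Series C: 4/5 of 5216874 = 4173499.20, rounded up to 4173500; 4,173,500 required, 4,173,500 in favor — approved.

Not approved — the Series B shares did not give the required vote.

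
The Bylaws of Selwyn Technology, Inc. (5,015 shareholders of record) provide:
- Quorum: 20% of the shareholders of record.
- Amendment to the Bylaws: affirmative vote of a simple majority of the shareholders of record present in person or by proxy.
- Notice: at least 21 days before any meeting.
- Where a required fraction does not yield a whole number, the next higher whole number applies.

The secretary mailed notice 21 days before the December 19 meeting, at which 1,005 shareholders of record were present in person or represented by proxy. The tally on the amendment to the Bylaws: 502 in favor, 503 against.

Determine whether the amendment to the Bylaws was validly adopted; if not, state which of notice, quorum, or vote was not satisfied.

Notice: 21 days given; 21 required. Satisfied.
Quorum: 20% of 5,015 = 1,003; 1,005 present. Satisfied.
Vote: requires a majority of those present (1,005); a majority of 1005 is 503, so 503 needed; 502 in favor. Not satisfied.

Invalid — vote requirement not satisfied.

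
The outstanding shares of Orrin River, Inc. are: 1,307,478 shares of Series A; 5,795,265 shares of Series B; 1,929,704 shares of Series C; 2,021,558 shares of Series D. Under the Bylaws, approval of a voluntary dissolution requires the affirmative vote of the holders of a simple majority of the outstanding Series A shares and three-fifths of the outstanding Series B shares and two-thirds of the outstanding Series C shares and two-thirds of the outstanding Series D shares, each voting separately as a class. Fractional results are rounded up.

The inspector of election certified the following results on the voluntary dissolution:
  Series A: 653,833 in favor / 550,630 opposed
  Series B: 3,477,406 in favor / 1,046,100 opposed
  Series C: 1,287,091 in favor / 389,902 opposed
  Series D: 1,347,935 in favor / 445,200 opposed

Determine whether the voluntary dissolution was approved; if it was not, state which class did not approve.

Series A: a majority of 1307478 is 653740; 653,740 required, 653,833 in favor — approved.
Series B: 3/5 of 5795265 = 3477159; 3,477,159 required, 3,477,406 in favor — approved.
Series C: 2/3 of 1929704 = 1286469.33, rounded up to 1286470; 1,286,470 required, 1,287,091 in favor — approved.
Series D: 2/3 of 2021558 = 1347705.33, rounded up to 1347706; 1,347,706 required, 1,347,935 in favor — approved.

Approved — every class gave the required vote.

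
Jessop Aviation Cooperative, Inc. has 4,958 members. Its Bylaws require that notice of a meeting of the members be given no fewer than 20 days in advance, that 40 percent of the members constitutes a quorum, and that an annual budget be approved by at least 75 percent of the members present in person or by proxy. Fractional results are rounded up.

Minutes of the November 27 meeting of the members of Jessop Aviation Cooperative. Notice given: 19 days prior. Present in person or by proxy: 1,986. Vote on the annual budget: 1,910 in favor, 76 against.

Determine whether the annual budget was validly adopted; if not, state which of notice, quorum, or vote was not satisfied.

Notice: 19 days given; 20 required. Not satisfied.
Quorum: 40% of 4,958 = 1,983.20, rounded up to 1,984; 1,986 present. Satisfied.
Vote: requires three-fourths of those present (1,986); 3/4 of 1986 = 1489.50, rounded up to 1490, so 1,490 needed; 1,910 in favor. Satisfied.

Invalid — notice requirement not satisfied.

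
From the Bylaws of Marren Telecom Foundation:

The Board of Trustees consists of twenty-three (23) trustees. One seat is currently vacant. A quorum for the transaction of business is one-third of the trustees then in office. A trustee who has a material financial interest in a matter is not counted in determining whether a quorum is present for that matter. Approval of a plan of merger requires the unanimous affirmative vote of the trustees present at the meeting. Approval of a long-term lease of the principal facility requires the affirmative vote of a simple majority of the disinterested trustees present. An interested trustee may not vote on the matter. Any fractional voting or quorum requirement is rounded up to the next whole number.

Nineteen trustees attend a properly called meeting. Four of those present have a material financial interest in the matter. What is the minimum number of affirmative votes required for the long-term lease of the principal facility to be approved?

The long-term lease of the principal facility requires a majority of the disinterested trustees present (19 − 4 = 15).
A majority of 15 is 8.

8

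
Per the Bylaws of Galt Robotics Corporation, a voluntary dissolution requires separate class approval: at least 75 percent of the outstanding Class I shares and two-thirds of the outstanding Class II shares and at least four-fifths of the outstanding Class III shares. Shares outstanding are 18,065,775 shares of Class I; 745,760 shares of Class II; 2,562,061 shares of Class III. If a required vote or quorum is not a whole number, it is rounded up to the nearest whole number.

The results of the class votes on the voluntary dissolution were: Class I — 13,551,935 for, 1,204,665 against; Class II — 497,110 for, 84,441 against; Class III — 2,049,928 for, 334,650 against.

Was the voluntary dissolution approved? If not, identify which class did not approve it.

Class I: 3/4 of 18065775 = 13549331.25, rounded up to 13549332; 13,549,332 required, 13,551,935 in favor — approved.
Class II: 2/3 of 745760 = 497173.33, rounded up to 497174; 497,174 required, 497,110 in favor — not approved.
Class III: 4/5 of 2562061 = 2049648.80, rounded up to 2049649; 2,049,649 required, 2,049,928 in favor — approved.

Not approved — the Class II shares did not give the required vote.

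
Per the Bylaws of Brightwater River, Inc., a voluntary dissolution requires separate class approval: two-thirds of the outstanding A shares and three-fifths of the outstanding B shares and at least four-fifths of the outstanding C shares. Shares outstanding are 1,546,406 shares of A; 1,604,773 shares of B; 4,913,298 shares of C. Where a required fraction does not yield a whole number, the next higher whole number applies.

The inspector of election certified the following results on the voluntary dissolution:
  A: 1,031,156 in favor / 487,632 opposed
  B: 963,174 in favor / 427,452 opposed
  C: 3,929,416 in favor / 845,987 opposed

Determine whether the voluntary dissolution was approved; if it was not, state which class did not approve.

A: 2/3 of 1546406 = 1030937.33, rounded up to 1030938; 1,030,938 required, 1,031,156 in favor — approved.
B: 3/5 of 1604773 = 962863.80, rounded up to 962864; 962,864 required, 963,174 in favor — approved.
C: 4/5 of 4913298 = 3930638.40, rounded up to 3930639; 3,930,639 required, 3,929,416 in favor — not approved.

Not approved — the C shares did not give the required vote.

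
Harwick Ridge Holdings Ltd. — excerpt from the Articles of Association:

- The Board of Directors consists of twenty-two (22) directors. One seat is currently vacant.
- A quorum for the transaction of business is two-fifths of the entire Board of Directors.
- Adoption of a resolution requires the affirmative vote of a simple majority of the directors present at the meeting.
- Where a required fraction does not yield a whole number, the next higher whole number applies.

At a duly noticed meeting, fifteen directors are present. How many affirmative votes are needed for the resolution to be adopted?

The resolution requires a majority of the directors present (15).
A majority of 15 is 8.

8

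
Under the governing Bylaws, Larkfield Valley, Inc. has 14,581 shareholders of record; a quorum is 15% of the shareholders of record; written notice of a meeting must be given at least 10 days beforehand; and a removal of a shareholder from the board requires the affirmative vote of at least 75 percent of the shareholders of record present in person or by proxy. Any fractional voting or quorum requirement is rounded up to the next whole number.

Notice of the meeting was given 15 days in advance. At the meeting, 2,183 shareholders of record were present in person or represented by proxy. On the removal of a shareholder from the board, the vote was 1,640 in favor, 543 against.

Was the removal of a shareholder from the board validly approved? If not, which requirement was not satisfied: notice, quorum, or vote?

Invalid — quorum requirement not satisfied.

Notice: 15 days given; 10 required. Satisfied.
Quorum: 15% of 14,581 = 2,187.15, rounded up to 2,188; 2,183 present. Not satisfied.
Vote: requires three-fourths of those present (2,183); 3/4 of 2183 = 1637.25, rounded up to 1638, so 1,638 needed; 1,640 in favor. Satisfied.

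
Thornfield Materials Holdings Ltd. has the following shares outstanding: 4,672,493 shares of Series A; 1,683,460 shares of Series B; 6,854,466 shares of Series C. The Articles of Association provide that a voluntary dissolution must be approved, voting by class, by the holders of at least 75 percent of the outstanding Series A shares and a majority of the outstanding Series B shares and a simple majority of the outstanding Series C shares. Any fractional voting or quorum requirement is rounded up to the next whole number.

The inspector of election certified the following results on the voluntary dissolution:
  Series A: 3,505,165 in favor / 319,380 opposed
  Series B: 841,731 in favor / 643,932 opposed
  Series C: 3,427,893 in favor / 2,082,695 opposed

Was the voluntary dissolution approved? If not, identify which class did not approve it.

Approved — every class gave the required vote.

Series A: 3/4 of 4672493 = 3504369.75, rounded up to 3504370; 3,504,370 required, 3,505,165 in favor — approved.
Series B: a majority of 1683460 is 841731; 841,731 required, 841,731 in favor — approved.
Series C: a majority of 6854466 is 3427234; 3,427,234 required, 3,427,893 in favor — approved.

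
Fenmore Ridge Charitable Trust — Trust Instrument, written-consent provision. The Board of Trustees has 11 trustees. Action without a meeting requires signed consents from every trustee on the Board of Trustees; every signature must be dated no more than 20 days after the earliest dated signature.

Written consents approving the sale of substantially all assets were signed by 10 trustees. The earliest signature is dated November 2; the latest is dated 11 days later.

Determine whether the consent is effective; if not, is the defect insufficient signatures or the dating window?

Not effective — insufficient signatures.

Signatures required: every one of 11 — unanimous means all 11, so 11 needed; 10 signed. Insufficient.
Dating window: the latest signature is 11 days after the earliest; the limit is 20 days. Within the window.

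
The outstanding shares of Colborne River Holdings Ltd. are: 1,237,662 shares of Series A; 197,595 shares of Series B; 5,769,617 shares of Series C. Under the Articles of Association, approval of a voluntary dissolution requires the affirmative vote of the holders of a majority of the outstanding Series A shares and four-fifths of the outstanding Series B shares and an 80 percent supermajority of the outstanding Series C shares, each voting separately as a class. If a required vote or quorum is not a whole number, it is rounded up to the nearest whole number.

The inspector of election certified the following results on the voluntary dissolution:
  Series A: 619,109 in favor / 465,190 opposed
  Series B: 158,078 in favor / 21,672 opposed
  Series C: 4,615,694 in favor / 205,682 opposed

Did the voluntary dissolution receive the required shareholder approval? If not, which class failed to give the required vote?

Approved — every class gave the required vote.

Series A: a majority of 1237662 is 618832; 618,832 required, 619,109 in favor — approved.
Series B: 4/5 of 197595 = 158076; 158,076 required, 158,078 in favor — approved.
Series C: 4/5 of 5769617 = 4615693.60, rounded up to 4615694; 4,615,694 required, 4,615,694 in favor — approved.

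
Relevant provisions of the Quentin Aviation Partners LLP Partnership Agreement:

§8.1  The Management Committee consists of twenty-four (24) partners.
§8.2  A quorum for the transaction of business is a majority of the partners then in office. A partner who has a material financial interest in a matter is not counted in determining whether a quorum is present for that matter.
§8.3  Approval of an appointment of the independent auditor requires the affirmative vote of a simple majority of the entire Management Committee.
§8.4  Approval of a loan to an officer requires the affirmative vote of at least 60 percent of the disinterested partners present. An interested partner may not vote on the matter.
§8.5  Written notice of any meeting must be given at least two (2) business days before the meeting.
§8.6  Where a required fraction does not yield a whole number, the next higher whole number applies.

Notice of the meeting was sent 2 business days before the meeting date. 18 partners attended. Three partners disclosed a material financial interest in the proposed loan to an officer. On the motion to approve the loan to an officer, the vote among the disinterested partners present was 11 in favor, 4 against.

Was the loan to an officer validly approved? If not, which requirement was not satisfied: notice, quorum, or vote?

Notice: 2 business days given; 2 required (2 ≥ 2). Satisfied.
Quorum: 18 present, but the 3 interested partners do not count, leaving 15. Quorum is 13. Satisfied.
Vote: the loan to an officer requires three-fifths of the disinterested partners present (18 − 3 = 15). 3/5 of 15 = 9, so 9 affirmative votes are needed; 11 voted in favor. Satisfied.

Valid — all requirements satisfied.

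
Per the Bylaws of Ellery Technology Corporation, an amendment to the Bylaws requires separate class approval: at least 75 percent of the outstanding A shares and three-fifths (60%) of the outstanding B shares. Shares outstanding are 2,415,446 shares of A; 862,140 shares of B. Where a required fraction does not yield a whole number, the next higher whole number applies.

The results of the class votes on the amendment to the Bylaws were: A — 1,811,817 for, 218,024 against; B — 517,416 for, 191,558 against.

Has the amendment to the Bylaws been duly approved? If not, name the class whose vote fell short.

A: 3/4 of 2415446 = 1811584.50, rounded up to 1811585; 1,811,585 required, 1,811,817 in favor — approved.
B: 3/5 of 862140 = 517284; 517,284 required, 517,416 in favor — approved.

Approved — every class gave the required vote.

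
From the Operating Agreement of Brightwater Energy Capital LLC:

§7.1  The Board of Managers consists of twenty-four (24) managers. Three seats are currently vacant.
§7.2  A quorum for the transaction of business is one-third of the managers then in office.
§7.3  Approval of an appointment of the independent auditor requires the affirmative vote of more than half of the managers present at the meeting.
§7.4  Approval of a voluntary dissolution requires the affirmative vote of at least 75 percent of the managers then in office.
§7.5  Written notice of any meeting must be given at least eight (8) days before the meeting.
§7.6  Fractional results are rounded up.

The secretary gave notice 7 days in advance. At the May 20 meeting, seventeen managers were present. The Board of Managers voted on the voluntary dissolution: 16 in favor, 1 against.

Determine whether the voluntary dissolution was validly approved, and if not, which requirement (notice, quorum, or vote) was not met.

Notice: 7 days given; 8 required (7 < 8). Not satisfied.
Quorum: 17 present; quorum is 7. Satisfied.
Vote: the voluntary dissolution requires three-fourths of the managers then in office (21). 3/4 of 21 = 15.75, rounded up to 16, so 16 affirmative votes are needed; 16 voted in favor. Satisfied.

Invalid — notice requirement not satisfied.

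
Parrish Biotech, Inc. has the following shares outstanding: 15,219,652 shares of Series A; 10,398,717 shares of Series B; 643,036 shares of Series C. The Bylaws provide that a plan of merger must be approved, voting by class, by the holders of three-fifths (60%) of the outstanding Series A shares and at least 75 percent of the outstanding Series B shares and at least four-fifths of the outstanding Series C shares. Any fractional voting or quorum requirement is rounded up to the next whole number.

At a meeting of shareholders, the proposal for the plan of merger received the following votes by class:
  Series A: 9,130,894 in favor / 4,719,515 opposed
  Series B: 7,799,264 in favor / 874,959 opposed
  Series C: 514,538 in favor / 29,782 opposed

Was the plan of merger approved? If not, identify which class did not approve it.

Series A: 3/5 of 15219652 = 9131791.20, rounded up to 9131792; 9,131,792 required, 9,130,894 in favor — not approved.
Series B: 3/4 of 10398717 = 7799037.75, rounded up to 7799038; 7,799,038 required, 7,799,264 in favor — approved.
Series C: 4/5 of 643036 = 514428.80, rounded up to 514429; 514,429 required, 514,538 in favor — approved.

Not approved — the Series A shares did not give the required vote.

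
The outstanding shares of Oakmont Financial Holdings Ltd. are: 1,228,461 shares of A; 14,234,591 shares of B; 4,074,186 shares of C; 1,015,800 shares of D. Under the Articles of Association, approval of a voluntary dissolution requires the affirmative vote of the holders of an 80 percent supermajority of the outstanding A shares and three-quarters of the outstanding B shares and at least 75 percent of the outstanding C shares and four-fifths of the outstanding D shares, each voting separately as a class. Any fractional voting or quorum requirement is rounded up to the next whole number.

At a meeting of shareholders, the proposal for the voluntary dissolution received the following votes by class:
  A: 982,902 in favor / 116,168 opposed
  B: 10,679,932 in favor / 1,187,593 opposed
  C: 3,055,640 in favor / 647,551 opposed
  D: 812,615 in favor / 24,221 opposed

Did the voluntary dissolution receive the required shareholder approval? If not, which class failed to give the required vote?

Not approved — the D shares did not give the required vote.

A: 4/5 of 1228461 = 982768.80, rounded up to 982769; 982,769 required, 982,902 in favor — approved.
B: 3/4 of 14234591 = 10675943.25, rounded up to 10675944; 10,675,944 required, 10,679,932 in favor — approved.
C: 3/4 of 4074186 = 3055639.50, rounded up to 3055640; 3,055,640 required, 3,055,640 in favor — approved.
D: 4/5 of 1015800 = 812640; 812,640 required, 812,615 in favor — not approved.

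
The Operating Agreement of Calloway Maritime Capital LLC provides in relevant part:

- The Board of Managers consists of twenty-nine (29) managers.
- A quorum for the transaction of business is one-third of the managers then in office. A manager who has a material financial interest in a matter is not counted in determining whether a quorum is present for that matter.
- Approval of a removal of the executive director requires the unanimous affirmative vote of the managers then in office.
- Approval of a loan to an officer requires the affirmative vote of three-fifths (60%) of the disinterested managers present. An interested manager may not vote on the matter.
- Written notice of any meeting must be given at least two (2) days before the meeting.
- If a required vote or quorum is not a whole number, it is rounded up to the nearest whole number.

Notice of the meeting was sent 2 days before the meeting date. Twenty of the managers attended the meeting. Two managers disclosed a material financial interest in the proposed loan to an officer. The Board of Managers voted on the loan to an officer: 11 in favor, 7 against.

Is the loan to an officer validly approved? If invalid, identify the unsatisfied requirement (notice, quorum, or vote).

Notice: 2 days given; 2 required (2 ≥ 2). Satisfied.
Quorum: 20 present, but the 2 interested managers do not count, leaving 18. Quorum is 10. Satisfied.
Vote: the loan to an officer requires three-fifths of the disinterested managers present (20 − 2 = 18). 3/5 of 18 = 10.80, rounded up to 11, so 11 affirmative votes are needed; 11 voted in favor. Satisfied.

Valid — all requirements satisfied.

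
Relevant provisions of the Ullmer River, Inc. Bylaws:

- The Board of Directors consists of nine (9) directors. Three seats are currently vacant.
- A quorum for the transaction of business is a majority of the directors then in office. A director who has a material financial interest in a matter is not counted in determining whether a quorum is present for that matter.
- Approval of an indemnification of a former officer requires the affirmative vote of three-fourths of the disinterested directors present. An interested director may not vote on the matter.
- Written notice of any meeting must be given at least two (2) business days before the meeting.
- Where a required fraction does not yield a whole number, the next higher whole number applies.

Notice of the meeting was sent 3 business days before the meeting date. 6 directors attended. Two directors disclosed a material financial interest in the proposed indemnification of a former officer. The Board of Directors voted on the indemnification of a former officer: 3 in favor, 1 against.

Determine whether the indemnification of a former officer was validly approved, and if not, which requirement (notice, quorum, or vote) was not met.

Notice: 3 business days given; 2 required (3 ≥ 2). Satisfied.
Quorum: 6 present, but the 2 interested directors do not count, leaving 4. Quorum is 4. Satisfied.
Vote: the indemnification of a former officer requires three-fourths of the disinterested directors present (6 − 2 = 4). 3/4 of 4 = 3, so 3 affirmative votes are needed; 3 voted in favor. Satisfied.

Valid — all requirements satisfied.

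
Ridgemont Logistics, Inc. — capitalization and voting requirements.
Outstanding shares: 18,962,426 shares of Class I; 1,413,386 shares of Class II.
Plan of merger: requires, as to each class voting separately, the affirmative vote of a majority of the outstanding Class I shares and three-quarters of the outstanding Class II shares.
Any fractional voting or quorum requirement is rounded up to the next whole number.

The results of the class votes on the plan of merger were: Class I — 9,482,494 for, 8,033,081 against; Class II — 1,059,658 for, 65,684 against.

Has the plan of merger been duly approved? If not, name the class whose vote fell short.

Not approved — the Class II shares did not give the required vote.

Class I: a majority of 18962426 is 9481214; 9,481,214 required, 9,482,494 in favor — approved.
Class II: 3/4 of 1413386 = 1060039.50, rounded up to 1060040; 1,060,040 required, 1,059,658 in favor — not approved.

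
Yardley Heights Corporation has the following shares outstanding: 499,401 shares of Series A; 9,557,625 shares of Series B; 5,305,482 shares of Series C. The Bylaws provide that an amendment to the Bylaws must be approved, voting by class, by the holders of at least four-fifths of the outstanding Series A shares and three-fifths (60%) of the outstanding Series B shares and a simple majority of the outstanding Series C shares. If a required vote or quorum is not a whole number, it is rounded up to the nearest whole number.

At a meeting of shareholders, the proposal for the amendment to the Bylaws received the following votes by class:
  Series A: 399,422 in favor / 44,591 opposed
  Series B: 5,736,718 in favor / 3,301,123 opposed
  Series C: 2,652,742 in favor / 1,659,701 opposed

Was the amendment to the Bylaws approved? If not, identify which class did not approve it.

Not approved — the Series A shares did not give the required vote.

Series A: 4/5 of 499401 = 399520.80, rounded up to 399521; 399,521 required, 399,422 in favor — not approved.
Series B: 3/5 of 9557625 = 5734575; 5,734,575 required, 5,736,718 in favor — approved.
Series C: a majority of 5305482 is 2652742; 2,652,742 required, 2,652,742 in favor — approved.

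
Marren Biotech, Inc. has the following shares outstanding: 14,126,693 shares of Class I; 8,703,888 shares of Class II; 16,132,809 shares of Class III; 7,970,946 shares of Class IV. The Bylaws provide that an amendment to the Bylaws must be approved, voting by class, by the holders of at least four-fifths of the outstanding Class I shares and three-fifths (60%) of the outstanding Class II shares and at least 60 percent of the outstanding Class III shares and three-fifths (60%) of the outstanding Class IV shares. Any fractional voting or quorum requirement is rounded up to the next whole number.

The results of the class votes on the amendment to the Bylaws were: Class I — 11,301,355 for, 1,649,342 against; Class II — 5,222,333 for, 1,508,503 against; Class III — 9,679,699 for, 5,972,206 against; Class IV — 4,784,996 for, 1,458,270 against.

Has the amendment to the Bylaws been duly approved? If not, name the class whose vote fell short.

Approved — every class gave the required vote.

Class I: 4/5 of 14126693 = 11301354.40, rounded up to 11301355; 11,301,355 required, 11,301,355 in favor — approved.
Class II: 3/5 of 8703888 = 5222332.80, rounded up to 5222333; 5,222,333 required, 5,222,333 in favor — approved.
Class III: 3/5 of 16132809 = 9679685.40, rounded up to 9679686; 9,679,686 required, 9,679,699 in favor — approved.
Class IV: 3/5 of 7970946 = 4782567.60, rounded up to 4782568; 4,782,568 required, 4,784,996 in favor — approved.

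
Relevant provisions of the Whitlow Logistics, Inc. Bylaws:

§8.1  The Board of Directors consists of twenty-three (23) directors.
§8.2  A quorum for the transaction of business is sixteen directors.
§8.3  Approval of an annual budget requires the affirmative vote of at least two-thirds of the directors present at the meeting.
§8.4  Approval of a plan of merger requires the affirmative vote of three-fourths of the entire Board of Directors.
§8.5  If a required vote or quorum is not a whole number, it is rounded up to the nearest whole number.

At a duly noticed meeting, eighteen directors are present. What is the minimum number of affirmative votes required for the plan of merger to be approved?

The plan of merger requires three-fourths of the entire Board of Directors (23).
3/4 of 23 = 17.25, rounded up to 18.

18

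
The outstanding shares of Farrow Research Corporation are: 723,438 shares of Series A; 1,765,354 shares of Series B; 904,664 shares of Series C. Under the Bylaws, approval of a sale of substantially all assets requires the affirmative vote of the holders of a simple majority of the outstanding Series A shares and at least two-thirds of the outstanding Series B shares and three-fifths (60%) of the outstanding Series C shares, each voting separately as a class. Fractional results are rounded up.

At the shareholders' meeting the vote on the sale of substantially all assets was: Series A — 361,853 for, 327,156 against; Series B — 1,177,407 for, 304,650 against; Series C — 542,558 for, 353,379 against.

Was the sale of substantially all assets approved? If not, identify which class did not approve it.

Not approved — the Series C shares did not give the required vote.

Series A: a majority of 723438 is 361720; 361,720 required, 361,853 in favor — approved.
Series B: 2/3 of 1765354 = 1176902.67, rounded up to 1176903; 1,176,903 required, 1,177,407 in favor — approved.
Series C: 3/5 of 904664 = 542798.40, rounded up to 542799; 542,799 required, 542,558 in favor — not approved.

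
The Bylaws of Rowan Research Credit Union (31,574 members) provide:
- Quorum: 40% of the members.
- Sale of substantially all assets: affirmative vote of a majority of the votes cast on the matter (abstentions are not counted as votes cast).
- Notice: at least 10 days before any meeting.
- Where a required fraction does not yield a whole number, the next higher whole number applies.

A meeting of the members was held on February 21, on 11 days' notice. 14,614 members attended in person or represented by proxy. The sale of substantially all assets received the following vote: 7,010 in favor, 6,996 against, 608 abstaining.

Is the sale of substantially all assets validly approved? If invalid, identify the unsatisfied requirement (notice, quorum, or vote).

Notice: 11 days given; 10 required. Satisfied.
Quorum: 40% of 31,574 = 12,629.60, rounded up to 12,630; 14,614 present. Satisfied.
Vote: requires a majority of the votes cast (14,614 − 608 abstaining = 14,006); a majority of 14006 is 7004, so 7,004 needed; 7,010 in favor. Satisfied.

Valid — all requirements satisfied.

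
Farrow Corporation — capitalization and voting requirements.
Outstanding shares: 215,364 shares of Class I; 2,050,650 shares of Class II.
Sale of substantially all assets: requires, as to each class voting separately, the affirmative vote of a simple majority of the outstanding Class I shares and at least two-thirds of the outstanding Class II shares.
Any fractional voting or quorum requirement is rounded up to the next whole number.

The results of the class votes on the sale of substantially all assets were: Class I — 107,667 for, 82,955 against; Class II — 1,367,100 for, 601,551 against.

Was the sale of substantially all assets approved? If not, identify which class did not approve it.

Not approved — the Class I shares did not give the required vote.

Class I: a majority of 215364 is 107683; 107,683 required, 107,667 in favor — not approved.
Class II: 2/3 of 2050650 = 1367100; 1,367,100 required, 1,367,100 in favor — approved.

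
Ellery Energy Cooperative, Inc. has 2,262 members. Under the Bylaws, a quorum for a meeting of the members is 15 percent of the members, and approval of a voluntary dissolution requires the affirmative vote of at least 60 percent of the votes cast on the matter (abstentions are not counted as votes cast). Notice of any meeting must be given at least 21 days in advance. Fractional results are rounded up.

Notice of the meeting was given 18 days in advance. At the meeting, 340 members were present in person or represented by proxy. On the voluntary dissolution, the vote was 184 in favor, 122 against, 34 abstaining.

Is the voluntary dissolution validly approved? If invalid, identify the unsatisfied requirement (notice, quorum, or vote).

Invalid — notice requirement not satisfied.

Notice: 18 days given; 21 required. Not satisfied.
Quorum: 15% of 2,262 = 339.30, rounded up to 340; 340 present. Satisfied.
Vote: requires three-fifths of the votes cast (340 − 34 abstaining = 306); 3/5 of 306 = 183.60, rounded up to 184, so 184 needed; 184 in favor. Satisfied.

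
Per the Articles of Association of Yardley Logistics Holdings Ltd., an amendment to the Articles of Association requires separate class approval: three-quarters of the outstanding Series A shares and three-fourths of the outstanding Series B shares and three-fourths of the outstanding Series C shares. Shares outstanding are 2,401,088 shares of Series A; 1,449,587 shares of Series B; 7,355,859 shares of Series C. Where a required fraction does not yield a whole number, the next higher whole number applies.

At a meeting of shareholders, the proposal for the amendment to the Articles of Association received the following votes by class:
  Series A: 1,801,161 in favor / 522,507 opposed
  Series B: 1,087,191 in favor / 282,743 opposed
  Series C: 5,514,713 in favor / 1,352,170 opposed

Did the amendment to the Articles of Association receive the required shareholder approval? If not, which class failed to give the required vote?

Series A: 3/4 of 2401088 = 1800816; 1,800,816 required, 1,801,161 in favor — approved.
Series B: 3/4 of 1449587 = 1087190.25, rounded up to 1087191; 1,087,191 required, 1,087,191 in favor — approved.
Series C: 3/4 of 7355859 = 5516894.25, rounded up to 5516895; 5,516,895 required, 5,514,713 in favor — not approved.

Not approved — the Series C shares did not give the required vote.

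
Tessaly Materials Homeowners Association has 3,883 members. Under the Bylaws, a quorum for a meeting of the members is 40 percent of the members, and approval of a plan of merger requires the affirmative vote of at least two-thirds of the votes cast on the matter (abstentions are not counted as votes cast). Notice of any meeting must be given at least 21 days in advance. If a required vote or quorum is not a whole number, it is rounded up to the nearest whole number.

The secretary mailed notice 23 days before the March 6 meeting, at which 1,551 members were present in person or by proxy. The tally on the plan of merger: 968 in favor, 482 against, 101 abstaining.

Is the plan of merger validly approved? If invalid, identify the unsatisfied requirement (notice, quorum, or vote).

Invalid — quorum requirement not satisfied.

Notice: 23 days given; 21 required. Satisfied.
Quorum: 40% of 3,883 = 1,553.20, rounded up to 1,554; 1,551 present. Not satisfied.
Vote: requires two-thirds of the votes cast (1,551 − 101 abstaining = 1,450); 2/3 of 1450 = 966.67, rounded up to 967, so 967 needed; 968 in favor. Satisfied.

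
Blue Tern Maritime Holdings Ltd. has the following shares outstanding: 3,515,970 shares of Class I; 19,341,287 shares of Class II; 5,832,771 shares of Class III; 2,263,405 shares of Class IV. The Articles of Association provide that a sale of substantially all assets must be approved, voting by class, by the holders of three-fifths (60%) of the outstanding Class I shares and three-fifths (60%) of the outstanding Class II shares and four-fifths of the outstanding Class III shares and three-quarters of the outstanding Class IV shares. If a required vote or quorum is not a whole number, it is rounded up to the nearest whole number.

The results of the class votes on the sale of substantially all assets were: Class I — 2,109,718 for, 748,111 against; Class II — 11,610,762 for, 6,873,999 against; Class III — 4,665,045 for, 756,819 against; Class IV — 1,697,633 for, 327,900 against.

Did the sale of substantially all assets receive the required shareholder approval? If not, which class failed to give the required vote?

Class I: 3/5 of 3515970 = 2109582; 2,109,582 required, 2,109,718 in favor — approved.
Class II: 3/5 of 19341287 = 11604772.20, rounded up to 11604773; 11,604,773 required, 11,610,762 in favor — approved.
Class III: 4/5 of 5832771 = 4666216.80, rounded up to 4666217; 4,666,217 required, 4,665,045 in favor — not approved.
Class IV: 3/4 of 2263405 = 1697553.75, rounded up to 1697554; 1,697,554 required, 1,697,633 in favor — approved.

Not approved — the Class III shares did not give the required vote.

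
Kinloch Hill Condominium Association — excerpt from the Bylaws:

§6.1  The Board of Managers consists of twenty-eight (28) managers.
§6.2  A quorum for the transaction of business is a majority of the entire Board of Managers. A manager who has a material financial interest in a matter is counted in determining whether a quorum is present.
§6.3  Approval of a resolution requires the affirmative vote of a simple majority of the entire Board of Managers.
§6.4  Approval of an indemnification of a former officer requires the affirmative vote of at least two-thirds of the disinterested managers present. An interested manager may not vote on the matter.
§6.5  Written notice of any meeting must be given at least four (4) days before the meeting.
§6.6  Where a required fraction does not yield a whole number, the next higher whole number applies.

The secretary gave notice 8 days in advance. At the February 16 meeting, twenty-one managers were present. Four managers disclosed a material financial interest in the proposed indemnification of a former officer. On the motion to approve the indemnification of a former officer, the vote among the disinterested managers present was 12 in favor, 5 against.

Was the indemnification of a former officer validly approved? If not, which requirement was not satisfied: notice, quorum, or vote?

Valid — all requirements satisfied.

Notice: 8 days given; 4 required (8 ≥ 4). Satisfied.
Quorum: 21 present (interested managers count toward quorum); quorum is 15. Satisfied.
Vote: the indemnification of a former officer requires two-thirds of the disinterested managers present (21 − 4 = 17). 2/3 of 17 = 11.33, rounded up to 12, so 12 affirmative votes are needed; 12 voted in favor. Satisfied.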